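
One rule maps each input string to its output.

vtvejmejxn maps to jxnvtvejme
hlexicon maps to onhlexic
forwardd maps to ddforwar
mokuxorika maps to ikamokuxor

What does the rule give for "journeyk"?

ykjourne

The rule is to swap the front and back halves of the string, then move the first 2 characters to the end (rotate left by 2).
For "journeyk", step one produces "neykjour"; step two turns that into "ykjourne".
(Check on "hlexicon": → "iconhlex" → "onhlexic" ✓)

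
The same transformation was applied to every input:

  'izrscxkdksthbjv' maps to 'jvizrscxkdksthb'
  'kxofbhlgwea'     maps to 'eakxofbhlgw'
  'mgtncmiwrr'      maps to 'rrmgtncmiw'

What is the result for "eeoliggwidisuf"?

Looking at the pairs, the operation is to move the last 2 characters to the front (rotate right by 2).
On "eeoliggwidisuf" that produces "ufeeoliggwidis".

ufeeoliggwidis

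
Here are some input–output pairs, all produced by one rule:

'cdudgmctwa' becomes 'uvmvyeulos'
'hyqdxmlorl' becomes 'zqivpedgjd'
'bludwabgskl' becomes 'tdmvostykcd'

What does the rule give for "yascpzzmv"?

qskuhrren

The rule is to shift every letter 8 places backward in the alphabet (wrapping around).
Applying that to "yascpzzmv" gives "qskuhrren".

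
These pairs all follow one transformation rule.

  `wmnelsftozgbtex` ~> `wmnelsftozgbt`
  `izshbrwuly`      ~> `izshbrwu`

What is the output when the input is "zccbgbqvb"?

What's happening: delete the last 2 characters.
For "zccbgbqvb" the result is "zccbgbq".

zccbgbq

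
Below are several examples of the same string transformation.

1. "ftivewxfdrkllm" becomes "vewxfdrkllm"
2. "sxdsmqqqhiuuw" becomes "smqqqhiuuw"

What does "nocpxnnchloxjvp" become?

pxnnchloxjvp

What's happening: delete the first 3 characters.
Applying that to "nocpxnnchloxjvp" gives "pxnnchloxjvp".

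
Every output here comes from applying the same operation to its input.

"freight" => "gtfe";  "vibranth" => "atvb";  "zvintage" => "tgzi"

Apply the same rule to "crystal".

The rule is to keep every other character starting from the first (positions 1st, 3rd, 5th, ...), then swap the front and back halves of the string.
Applying both steps to "crystal": "cytl", then "tlcy".

tlcy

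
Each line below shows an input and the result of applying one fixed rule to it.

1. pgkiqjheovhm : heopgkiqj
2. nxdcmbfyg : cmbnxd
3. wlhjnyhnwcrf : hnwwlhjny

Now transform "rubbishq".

bbiru

Looking at the pairs, the operation is to delete the last 3 characters, then move the last 3 characters to the front (rotate right by 3).
Starting from "rubbishq": after the first operation, "rubbi"; after the second, "bbiru".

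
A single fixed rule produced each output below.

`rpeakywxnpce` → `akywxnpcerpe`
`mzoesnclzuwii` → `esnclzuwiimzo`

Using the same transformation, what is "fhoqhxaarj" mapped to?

qhxaarjfho

What's happening: move the first 3 characters to the end (rotate left by 3).
Doing the same to "fhoqhxaarj": "qhxaarjfho".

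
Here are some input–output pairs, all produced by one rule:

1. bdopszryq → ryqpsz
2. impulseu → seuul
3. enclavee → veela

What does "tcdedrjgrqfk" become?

qfkedrjgr

What's happening: delete the first 3 characters, then move the last 3 characters to the front (rotate right by 3).
On "tcdedrjgrqfk": the first step gives "edrjgrqfk", and the second then gives "qfkedrjgr".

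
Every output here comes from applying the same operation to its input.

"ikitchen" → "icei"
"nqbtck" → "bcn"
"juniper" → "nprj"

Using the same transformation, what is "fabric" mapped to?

bif

Each output is the input with this applied: keep every other character starting from the first (positions 1st, 3rd, 5th, ...), then move the first character to the end.
For "fabric", step one produces "fbi"; step two turns that into "bif".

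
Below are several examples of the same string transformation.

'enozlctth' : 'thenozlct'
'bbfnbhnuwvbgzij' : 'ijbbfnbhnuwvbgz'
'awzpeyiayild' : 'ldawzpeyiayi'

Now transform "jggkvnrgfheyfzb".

Each output is the input with this applied: move the last 2 characters to the front (rotate right by 2).
Applying that to "jggkvnrgfheyfzb" gives "zbjggkvnrgfheyf".

zbjggkvnrgfheyf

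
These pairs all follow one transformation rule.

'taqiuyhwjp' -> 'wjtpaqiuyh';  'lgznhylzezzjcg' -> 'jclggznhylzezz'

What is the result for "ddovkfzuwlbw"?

In each case the input is transformed by: swap the first and last characters, then move the last 3 characters to the front (rotate right by 3).
Working it through for "ddovkfzuwlbw": intermediate "wdovkfzuwlbd", final "lbdwdovkfzuw".

lbdwdovkfzuw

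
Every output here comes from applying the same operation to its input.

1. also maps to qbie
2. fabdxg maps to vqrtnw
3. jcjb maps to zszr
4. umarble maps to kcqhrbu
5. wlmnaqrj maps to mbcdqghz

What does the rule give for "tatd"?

jqjt

The transformation: shift every letter 10 places backward in the alphabet (wrapping around).
Doing the same to "tatd": "jqjt".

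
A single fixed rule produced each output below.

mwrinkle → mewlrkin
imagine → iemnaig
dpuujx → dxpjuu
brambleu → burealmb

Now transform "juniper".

jruenpi

The rule is to take characters alternately from the front and the back (1st, last, 2nd, 2nd-last, ...).
Applying that to "juniper" gives "jruenpi".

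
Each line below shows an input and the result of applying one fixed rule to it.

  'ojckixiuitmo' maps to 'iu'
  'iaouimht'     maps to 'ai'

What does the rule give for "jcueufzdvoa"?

ua

In each case the input is transformed by: keep one character in every 3, starting at position 2 (positions 2nd, 5th, 8th, ...), then keep only the vowels.
On "jcueufzdvoa": the first step gives "cuda", and the second then gives "ua".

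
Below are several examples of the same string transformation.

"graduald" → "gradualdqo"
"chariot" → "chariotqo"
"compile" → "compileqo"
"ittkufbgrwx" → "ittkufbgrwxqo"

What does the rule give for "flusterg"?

The transformation: append "qo".
On "flusterg" that produces "flustergqo".

flustergqo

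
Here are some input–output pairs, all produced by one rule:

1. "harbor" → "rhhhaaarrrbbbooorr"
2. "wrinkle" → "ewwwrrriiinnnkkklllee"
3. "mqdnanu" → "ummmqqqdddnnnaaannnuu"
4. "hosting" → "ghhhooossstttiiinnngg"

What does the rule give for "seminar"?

rssseeemmmiiinnnaaarr

Rule — repeat every character 3 times, then move the last character to the front.
Applying both steps to "seminar": "ssseeemmmiiinnnaaarrr", then "rssseeemmmiiinnnaaarr".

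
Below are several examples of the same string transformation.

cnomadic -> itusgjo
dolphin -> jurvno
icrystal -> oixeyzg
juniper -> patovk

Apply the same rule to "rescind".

xkyiot

The rule is to shift every letter 6 places forward in the alphabet (wrapping around), then delete the last character.
"rescind" → "xkyiotj" → "xkyiot".
(Check on "icrystal": → "oixeyzgr" → "oixeyzg" ✓)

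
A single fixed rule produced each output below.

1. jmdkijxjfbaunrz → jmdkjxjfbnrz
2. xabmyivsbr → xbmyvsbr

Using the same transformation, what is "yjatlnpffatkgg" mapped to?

Looking at the pairs, the operation is to remove every vowel.
So "yjatlnpffatkgg" becomes "yjtlnpfftkgg".

yjtlnpfftkgg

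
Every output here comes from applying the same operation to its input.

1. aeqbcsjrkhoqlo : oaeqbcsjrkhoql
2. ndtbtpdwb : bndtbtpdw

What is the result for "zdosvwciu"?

Each output is the input with this applied: move the last character to the front.
Applying that to "zdosvwciu" gives "uzdosvwci".

uzdosvwci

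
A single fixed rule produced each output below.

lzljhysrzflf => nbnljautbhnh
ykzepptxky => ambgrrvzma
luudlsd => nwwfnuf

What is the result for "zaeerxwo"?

bcggtzyq

The transformation: shift every letter 2 places forward in the alphabet (wrapping around).
Doing the same to "zaeerxwo": "bcggtzyq".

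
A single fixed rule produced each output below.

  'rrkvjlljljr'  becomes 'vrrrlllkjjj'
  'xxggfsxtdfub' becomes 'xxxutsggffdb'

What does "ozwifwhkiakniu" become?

zwwuonkkiiihfa

Looking at the pairs, the operation is to sort the characters into reverse alphabetical order.
For "ozwifwhkiakniu" the result is "zwwuonkkiiihfa".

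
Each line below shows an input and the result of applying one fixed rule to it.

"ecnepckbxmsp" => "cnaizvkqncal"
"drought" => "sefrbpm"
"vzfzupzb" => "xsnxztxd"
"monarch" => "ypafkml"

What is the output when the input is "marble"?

zjckyp

The pattern: move the first 3 characters to the end (rotate left by 3), then shift every letter 2 places backward in the alphabet (wrapping around).
Working it through for "marble": intermediate "blemar", final "zjckyp".
(Check on "ecnepckbxmsp": → "epckbxmspecn" → "cnaizvkqncal" ✓)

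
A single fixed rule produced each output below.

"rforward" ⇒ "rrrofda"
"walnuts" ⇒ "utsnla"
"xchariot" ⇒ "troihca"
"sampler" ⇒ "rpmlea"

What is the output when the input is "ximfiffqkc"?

qmkiifffc

The pattern: sort the characters into reverse alphabetical order, then delete the first character.
On "ximfiffqkc": the first step gives "xqmkiifffc", and the second then gives "qmkiifffc".
(Check on "sampler": → "srpmlea" → "rpmlea" ✓)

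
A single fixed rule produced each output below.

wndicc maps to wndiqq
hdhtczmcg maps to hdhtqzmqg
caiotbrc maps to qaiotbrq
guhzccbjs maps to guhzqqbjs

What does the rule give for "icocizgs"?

iqoqizgs

In each case the input is transformed by: replace every "c" with "q".
For "icocizgs" the result is "iqoqizgs".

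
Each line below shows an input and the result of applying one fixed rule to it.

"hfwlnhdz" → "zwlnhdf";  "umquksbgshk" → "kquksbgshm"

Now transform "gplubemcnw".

wlubemcnp

What's happening: delete the first character, then swap the first and last characters.
Applying both steps to "gplubemcnw": "plubemcnw", then "wlubemcnp".
(Check on "hfwlnhdz": → "fwlnhdz" → "zwlnhdf" ✓)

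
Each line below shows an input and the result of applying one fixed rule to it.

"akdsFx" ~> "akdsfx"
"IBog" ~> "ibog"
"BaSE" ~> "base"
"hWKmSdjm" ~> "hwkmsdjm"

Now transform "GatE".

gate

Each output is the input with this applied: convert every letter to lowercase.
For "GatE" the result is "gate".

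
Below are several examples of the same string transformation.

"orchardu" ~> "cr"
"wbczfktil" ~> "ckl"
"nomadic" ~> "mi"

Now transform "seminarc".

ma

Rule — keep one character in every 3, starting at position 3 (positions 3rd, 6th, 9th, ...).
So "seminarc" becomes "ma".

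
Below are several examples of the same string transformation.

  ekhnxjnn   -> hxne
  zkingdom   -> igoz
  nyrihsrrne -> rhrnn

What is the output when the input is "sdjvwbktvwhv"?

jwkvhs

Looking at the pairs, the operation is to move the first 2 characters to the end (rotate left by 2), then keep every other character starting from the first (positions 1st, 3rd, 5th, ...).
"sdjvwbktvwhv" → "jvwbktvwhvsd" → "jwkvhs".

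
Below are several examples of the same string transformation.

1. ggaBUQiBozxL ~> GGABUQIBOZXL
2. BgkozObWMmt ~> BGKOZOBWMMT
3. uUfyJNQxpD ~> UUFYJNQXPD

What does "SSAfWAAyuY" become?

Each output is the input with this applied: convert every letter to uppercase.
On "SSAfWAAyuY" that produces "SSAFWAAYUY".

SSAFWAAYUY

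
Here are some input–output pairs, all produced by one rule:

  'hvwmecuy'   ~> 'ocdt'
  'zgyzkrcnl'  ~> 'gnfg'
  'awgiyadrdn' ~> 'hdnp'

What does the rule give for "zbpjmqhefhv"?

giwq

Each output is the input with this applied: shift every letter 7 places forward in the alphabet (wrapping around), then keep only the first 4 characters.
On "zbpjmqhefhv": the first step gives "giwqtxolmoc", and the second then gives "giwq".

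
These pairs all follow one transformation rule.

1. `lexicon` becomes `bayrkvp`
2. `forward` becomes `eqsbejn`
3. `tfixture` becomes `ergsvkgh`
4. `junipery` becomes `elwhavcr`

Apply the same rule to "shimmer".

Looking at the pairs, the operation is to shift every letter 13 places forward in the alphabet (wrapping around) — i.e. ROT13, then move the last 2 characters to the front (rotate right by 2).
Applying both steps to "shimmer": "fuvzzre", then "refuvzz".
(Check on "tfixture": → "gsvkgher" → "ergsvkgh" ✓)

refuvzz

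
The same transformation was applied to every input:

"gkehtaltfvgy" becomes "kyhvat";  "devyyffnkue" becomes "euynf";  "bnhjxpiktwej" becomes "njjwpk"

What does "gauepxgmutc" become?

The transformation: keep every other character starting from the second (positions 2nd, 4th, 6th, ...), then take characters alternately from the front and the back (1st, last, 2nd, 2nd-last, ...).
For "gauepxgmutc", step one produces "aexmt"; step two turns that into "atemx".

atemx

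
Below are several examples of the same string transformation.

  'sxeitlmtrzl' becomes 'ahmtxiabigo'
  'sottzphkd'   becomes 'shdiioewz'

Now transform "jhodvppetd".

Rule — move the last character to the front, then shift every letter 11 places backward in the alphabet (wrapping around).
"jhodvppetd" → "djhodvppet" → "sywdskeeti".

sywdskeeti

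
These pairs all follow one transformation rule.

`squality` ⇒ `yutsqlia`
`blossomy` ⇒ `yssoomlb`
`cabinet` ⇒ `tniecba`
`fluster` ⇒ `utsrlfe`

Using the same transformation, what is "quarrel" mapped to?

The transformation: sort the characters into reverse alphabetical order.
So "quarrel" becomes "urrqlea".

urrqlea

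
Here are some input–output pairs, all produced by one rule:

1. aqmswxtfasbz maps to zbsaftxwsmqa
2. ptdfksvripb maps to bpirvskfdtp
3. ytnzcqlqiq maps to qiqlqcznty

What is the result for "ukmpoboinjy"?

yjniobopmku

The transformation: reverse the string.
Doing the same to "ukmpoboinjy": "yjniobopmku".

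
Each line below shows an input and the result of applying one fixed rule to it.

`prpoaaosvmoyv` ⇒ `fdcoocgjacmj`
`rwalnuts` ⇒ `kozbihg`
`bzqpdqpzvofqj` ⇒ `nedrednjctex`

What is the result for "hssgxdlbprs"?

ggulrzpdfg

Rule — shift every letter 12 places backward in the alphabet (wrapping around), then delete the first character.
Working it through for "hssgxdlbprs": intermediate "vggulrzpdfg", final "ggulrzpdfg".
(Check on "rwalnuts": → "fkozbihg" → "kozbihg" ✓)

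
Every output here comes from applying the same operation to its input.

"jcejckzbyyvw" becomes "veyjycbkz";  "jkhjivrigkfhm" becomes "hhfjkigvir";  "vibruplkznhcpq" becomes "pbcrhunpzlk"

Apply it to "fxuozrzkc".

kuzorz

In each case the input is transformed by: take characters alternately from the front and the back (1st, last, 2nd, 2nd-last, ...), then delete the first 3 characters.
"fxuozrzkc" → "kuzorz".
(Check on "vibruplkznhcpq": → "vqipbcrhunpzlk" → "pbcrhunpzlk" ✓)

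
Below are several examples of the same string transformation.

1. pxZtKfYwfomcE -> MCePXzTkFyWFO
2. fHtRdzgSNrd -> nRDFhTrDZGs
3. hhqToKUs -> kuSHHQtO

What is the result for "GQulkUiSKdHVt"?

The transformation: flip the case of every letter, then move the last 3 characters to the front (rotate right by 3).
For "GQulkUiSKdHVt", step one produces "gqULKuIskDhvT"; step two turns that into "hvTgqULKuIskD".

hvTgqULKuIskD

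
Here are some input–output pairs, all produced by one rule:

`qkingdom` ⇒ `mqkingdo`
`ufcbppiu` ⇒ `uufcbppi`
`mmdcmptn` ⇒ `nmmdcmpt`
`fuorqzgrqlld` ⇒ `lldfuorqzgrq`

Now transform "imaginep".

The pattern: swap the front and back halves of the string, then move the first 3 characters to the end (rotate left by 3).
On "imaginep": the first step gives "inepimag", and the second then gives "pimagine".
(Check on "ufcbppiu": → "ppiuufcb" → "uufcbppi" ✓)

pimagine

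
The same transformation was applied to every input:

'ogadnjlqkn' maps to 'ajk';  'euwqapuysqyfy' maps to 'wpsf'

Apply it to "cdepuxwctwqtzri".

Each output is the input with this applied: keep one character in every 3, starting at position 3 (positions 3rd, 6th, 9th, ...).
Applying that to "cdepuxwctwqtzri" gives "extti".

extti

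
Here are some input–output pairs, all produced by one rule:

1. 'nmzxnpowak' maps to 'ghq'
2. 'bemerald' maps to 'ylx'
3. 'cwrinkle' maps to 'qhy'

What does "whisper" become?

bj

In each case the input is transformed by: keep one character in every 3, starting at position 2 (positions 2nd, 5th, 8th, ...), then shift every letter 6 places backward in the alphabet (wrapping around).
Working it through for "whisper": intermediate "hp", final "bj".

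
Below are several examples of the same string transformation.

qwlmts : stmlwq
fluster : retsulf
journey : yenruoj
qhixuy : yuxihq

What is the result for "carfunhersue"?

Looking at the pairs, the operation is to reverse the string.
So "carfunhersue" becomes "eusrehnufrac".

eusrehnufrac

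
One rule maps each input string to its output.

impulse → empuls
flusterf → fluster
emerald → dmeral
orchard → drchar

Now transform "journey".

The pattern: delete the first character, then move the last character to the front.
On "journey": the first step gives "ourney", and the second then gives "yourne".

yourne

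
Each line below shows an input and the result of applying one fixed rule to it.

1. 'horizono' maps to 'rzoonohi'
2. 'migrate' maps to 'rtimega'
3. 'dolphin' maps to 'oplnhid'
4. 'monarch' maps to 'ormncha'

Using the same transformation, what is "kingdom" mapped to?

nokmgid

Looking at the pairs, the operation is to sort the characters into reverse alphabetical order, then swap each adjacent pair of characters (1↔2, 3↔4, ...).
Applying both steps to "kingdom": "onmkigd", then "nokmgid".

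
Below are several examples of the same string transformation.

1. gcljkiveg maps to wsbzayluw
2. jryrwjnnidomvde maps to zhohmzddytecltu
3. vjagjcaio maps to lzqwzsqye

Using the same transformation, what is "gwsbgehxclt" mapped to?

In each case the input is transformed by: shift every letter 10 places backward in the alphabet (wrapping around).
For "gwsbgehxclt" the result is "wmirwuxnsbj".

wmirwuxnsbj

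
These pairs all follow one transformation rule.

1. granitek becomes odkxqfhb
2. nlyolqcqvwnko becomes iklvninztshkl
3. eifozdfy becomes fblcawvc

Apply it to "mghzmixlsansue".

djwefjiuxppkbr

Each output is the input with this applied: swap each adjacent pair of characters (1↔2, 3↔4, ...), then shift every letter 3 places backward in the alphabet (wrapping around).
"mghzmixlsansue" → "djwefjiuxppkbr".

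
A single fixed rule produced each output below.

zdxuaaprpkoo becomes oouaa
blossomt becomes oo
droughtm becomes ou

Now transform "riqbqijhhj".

In each case the input is transformed by: swap the front and back halves of the string, then keep only the vowels.
"riqbqijhhj" → "ijhhjriqbq" → "ii".
(Check on "droughtm": → "ghtmdrou" → "ou" ✓)

ii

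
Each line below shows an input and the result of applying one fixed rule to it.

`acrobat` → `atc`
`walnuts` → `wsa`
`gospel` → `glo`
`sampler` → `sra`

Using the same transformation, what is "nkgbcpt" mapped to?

ntk

In each case the input is transformed by: take characters alternately from the front and the back (1st, last, 2nd, 2nd-last, ...), then keep only the first 3 characters.
On "nkgbcpt": the first step gives "ntkpgcb", and the second then gives "ntk".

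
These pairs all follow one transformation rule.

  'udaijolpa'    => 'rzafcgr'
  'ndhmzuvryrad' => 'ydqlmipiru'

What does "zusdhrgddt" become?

juyixuuk

The pattern: delete the first 2 characters, then shift every letter 9 places backward in the alphabet (wrapping around).
On "zusdhrgddt": the first step gives "sdhrgddt", and the second then gives "juyixuuk".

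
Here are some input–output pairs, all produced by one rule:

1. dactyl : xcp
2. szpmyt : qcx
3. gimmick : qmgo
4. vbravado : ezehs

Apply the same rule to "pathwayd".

Looking at the pairs, the operation is to shift every letter 4 places forward in the alphabet (wrapping around), then delete the first 3 characters.
"pathwayd" → "texlaech" → "laech".

laech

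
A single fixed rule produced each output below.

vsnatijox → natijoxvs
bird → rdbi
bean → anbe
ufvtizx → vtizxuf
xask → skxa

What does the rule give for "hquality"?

ualityhq

Each output is the input with this applied: move the first 2 characters to the end (rotate left by 2).
For "hquality" the result is "ualityhq".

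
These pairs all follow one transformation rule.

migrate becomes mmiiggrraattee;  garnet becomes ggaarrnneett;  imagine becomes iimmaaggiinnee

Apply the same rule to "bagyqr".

bbaaggyyqqrr

Each output is the input with this applied: double every character.
Doing the same to "bagyqr": "bbaaggyyqqrr".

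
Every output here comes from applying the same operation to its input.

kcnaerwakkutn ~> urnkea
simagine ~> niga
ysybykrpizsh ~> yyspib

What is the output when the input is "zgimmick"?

mkic

Rule — sort the characters into reverse alphabetical order, then keep every other character starting from the second (positions 2nd, 4th, 6th, ...).
On "zgimmick": the first step gives "zmmkiigc", and the second then gives "mkic".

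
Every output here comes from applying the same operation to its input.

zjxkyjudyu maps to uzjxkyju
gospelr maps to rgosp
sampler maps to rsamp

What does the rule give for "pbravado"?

In each case the input is transformed by: move the last character to the front, then delete the last 2 characters.
Applying both steps to "pbravado": "opbravad", then "opbrav".
(Check on "zjxkyjudyu": → "uzjxkyjudy" → "uzjxkyju" ✓)

opbrav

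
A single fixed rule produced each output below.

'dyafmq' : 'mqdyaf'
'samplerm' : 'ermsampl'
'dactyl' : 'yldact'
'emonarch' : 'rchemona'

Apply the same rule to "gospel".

Looking at the pairs, the operation is to swap the front and back halves of the string, then move the first character to the end.
For "gospel", step one produces "pelgos"; step two turns that into "elgosp".

elgosp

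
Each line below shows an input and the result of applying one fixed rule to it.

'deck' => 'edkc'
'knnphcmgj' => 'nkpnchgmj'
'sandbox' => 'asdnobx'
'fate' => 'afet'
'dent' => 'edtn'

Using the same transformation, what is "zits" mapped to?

The rule is to swap each adjacent pair of characters (1↔2, 3↔4, ...).
For "zits" the result is "izst".

izst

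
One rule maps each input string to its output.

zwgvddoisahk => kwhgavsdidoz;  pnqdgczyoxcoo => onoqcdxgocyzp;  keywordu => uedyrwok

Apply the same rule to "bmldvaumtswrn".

What's happening: take characters alternately from the front and the back (1st, last, 2nd, 2nd-last, ...), then move the first character to the end.
Working it through for "bmldvaumtswrn": intermediate "bnmrlwdsvtamu", final "nmrlwdsvtamub".

nmrlwdsvtamub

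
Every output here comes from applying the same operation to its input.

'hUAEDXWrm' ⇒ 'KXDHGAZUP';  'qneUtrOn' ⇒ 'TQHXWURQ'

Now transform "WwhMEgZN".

Looking at the pairs, the operation is to shift every letter 3 places forward in the alphabet (wrapping around), then convert every letter to uppercase.
For "WwhMEgZN", step one produces "ZzkPHjCQ"; step two turns that into "ZZKPHJCQ".

ZZKPHJCQ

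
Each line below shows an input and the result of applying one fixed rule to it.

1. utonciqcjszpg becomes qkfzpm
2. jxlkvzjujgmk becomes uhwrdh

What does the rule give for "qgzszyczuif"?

dpvwf

The rule is to shift every letter 3 places backward in the alphabet (wrapping around), then keep every other character starting from the second (positions 2nd, 4th, 6th, ...).
Working it through for "qgzszyczuif": intermediate "ndwpwvzwrfc", final "dpvwf".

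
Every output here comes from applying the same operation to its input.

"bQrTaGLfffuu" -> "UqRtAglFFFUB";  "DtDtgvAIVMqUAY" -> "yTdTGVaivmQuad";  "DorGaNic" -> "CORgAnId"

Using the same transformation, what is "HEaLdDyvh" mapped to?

HeAlDdYVh

Looking at the pairs, the operation is to swap the first and last characters, then flip the case of every letter.
For "HEaLdDyvh", step one produces "hEaLdDyvH"; step two turns that into "HeAlDdYVh".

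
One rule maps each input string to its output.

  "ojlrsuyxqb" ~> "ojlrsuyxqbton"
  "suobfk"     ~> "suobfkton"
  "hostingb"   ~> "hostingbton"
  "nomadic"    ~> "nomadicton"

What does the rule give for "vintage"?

vintageton

The pattern: append "ton".
On "vintage" that produces "vintageton".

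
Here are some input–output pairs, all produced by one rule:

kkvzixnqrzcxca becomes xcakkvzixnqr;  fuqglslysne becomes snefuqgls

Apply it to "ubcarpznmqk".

The rule is to move the last 3 characters to the front (rotate right by 3), then delete the last 2 characters.
On "ubcarpznmqk": the first step gives "mqkubcarpzn", and the second then gives "mqkubcarp".
(Check on "kkvzixnqrzcxca": → "xcakkvzixnqrzc" → "xcakkvzixnqr" ✓)

mqkubcarp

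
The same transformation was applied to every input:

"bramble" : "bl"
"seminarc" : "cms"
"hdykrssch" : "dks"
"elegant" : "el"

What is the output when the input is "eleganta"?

agt

The transformation: sort the characters into alphabetical order, then keep one character in every 3, starting at position 2 (positions 2nd, 5th, 8th, ...).
On "eleganta": the first step gives "aaeeglnt", and the second then gives "agt".
(Check on "seminarc": → "aceimnrs" → "cms" ✓)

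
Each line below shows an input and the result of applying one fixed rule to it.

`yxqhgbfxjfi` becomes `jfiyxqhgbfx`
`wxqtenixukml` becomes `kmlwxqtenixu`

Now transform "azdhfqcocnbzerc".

The pattern: move the last 3 characters to the front (rotate right by 3).
So "azdhfqcocnbzerc" becomes "ercazdhfqcocnbz".

ercazdhfqcocnbz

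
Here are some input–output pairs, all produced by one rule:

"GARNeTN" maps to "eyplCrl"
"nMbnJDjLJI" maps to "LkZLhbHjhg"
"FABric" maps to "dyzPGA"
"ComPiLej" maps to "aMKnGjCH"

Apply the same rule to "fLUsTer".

The rule is to flip the case of every letter, then shift every letter 2 places backward in the alphabet (wrapping around).
For "fLUsTer", step one produces "FluStER"; step two turns that into "DjsQrCP".

DjsQrCP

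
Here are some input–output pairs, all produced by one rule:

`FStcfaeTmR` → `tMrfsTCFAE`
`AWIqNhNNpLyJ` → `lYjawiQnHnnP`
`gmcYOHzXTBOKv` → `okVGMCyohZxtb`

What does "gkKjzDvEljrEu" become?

The transformation: move the last 3 characters to the front (rotate right by 3), then flip the case of every letter.
Starting from "gkKjzDvEljrEu": after the first operation, "rEugkKjzDvElj"; after the second, "ReUGKkJZdVeLJ".

ReUGKkJZdVeLJ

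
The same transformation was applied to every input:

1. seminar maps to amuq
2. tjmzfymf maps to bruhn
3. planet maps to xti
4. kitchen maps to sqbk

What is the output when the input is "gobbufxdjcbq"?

Each output is the input with this applied: shift every letter 8 places forward in the alphabet (wrapping around), then delete the last 3 characters.
Starting from "gobbufxdjcbq": after the first operation, "owjjcnflrkjy"; after the second, "owjjcnflr".
(Check on "kitchen": → "sqbkpmv" → "sqbk" ✓)

owjjcnflr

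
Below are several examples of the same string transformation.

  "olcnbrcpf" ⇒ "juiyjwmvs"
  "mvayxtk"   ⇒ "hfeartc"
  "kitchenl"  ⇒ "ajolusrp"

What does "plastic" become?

hzapjws

Each output is the input with this applied: move the first 2 characters to the end (rotate left by 2), then shift every letter 7 places forward in the alphabet (wrapping around).
For "plastic", step one produces "asticpl"; step two turns that into "hzapjws".
(Check on "mvayxtk": → "ayxtkmv" → "hfeartc" ✓)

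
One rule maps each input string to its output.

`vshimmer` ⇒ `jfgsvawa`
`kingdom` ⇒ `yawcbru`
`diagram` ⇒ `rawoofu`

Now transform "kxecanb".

yplbsoq

What's happening: take characters alternately from the front and the back (1st, last, 2nd, 2nd-last, ...), then shift every letter 12 places backward in the alphabet (wrapping around).
For "kxecanb", step one produces "kbxneac"; step two turns that into "yplbsoq".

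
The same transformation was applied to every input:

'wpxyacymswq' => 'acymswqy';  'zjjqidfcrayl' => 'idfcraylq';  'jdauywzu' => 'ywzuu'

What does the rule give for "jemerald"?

In each case the input is transformed by: delete the first 3 characters, then move the first character to the end.
Applying both steps to "jemerald": "erald", then "ralde".

ralde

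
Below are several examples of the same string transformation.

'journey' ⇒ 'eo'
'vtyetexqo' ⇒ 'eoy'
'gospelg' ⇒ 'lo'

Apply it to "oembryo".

ye

Looking at the pairs, the operation is to move the first 3 characters to the end (rotate left by 3), then keep one character in every 3, starting at position 3 (positions 3rd, 6th, 9th, ...).
Working it through for "oembryo": intermediate "bryooem", final "ye".
(Check on "journey": → "rneyjou" → "eo" ✓)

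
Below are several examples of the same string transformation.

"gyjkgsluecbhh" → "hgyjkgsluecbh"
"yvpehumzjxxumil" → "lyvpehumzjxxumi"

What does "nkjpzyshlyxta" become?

The pattern: move the last character to the front.
So "nkjpzyshlyxta" becomes "ankjpzyshlyxt".

ankjpzyshlyxt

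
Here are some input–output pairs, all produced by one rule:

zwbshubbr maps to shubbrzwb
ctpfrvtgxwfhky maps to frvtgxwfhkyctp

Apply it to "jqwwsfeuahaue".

Rule — move the first 3 characters to the end (rotate left by 3).
Applying that to "jqwwsfeuahaue" gives "wsfeuahauejqw".

wsfeuahauejqw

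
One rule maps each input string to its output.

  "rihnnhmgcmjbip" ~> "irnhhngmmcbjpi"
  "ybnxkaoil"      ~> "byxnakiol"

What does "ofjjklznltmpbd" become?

The pattern: swap each adjacent pair of characters (1↔2, 3↔4, ...).
So "ofjjklznltmpbd" becomes "fojjlknztlpmdb".

fojjlknztlpmdb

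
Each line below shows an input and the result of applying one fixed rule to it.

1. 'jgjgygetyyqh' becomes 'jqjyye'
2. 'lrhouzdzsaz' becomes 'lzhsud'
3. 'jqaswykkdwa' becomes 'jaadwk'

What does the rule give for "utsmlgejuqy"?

In each case the input is transformed by: keep every other character starting from the first (positions 1st, 3rd, 5th, ...), then take characters alternately from the front and the back (1st, last, 2nd, 2nd-last, ...).
On "utsmlgejuqy": the first step gives "usleuy", and the second then gives "uysule".

uysule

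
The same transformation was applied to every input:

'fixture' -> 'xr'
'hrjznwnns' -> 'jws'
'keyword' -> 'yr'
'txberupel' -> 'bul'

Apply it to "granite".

at

Each output is the input with this applied: keep one character in every 3, starting at position 3 (positions 3rd, 6th, 9th, ...).
Applying that to "granite" gives "at".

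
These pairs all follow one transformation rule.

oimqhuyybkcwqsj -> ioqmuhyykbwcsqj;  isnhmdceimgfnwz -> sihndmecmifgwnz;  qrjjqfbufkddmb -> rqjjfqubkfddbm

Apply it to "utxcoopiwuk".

tucxooipuwk

Each output is the input with this applied: swap each adjacent pair of characters (1↔2, 3↔4, ...).
So "utxcoopiwuk" becomes "tucxooipuwk".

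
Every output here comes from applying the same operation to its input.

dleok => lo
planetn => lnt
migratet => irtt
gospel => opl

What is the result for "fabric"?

The rule is to keep every other character starting from the second (positions 2nd, 4th, 6th, ...).
Applying that to "fabric" gives "arc".

arc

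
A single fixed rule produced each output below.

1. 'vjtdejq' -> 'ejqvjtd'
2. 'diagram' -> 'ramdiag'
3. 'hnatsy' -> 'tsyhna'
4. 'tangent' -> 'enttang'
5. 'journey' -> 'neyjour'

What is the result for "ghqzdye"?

In each case the input is transformed by: move the last 3 characters to the front (rotate right by 3).
Doing the same to "ghqzdye": "dyeghqz".

dyeghqz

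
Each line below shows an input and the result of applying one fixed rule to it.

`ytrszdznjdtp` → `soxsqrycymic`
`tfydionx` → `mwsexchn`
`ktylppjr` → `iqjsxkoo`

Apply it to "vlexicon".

The transformation: move the last 2 characters to the front (rotate right by 2), then shift every letter 1 place backward in the alphabet (wrapping around).
Working it through for "vlexicon": intermediate "onvlexic", final "nmukdwhb".
(Check on "tfydionx": → "nxtfydio" → "mwsexchn" ✓)

nmukdwhb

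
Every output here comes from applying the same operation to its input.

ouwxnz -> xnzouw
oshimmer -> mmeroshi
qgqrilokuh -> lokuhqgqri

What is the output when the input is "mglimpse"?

Rule — swap the front and back halves of the string.
Doing the same to "mglimpse": "mpsemgli".

mpsemgli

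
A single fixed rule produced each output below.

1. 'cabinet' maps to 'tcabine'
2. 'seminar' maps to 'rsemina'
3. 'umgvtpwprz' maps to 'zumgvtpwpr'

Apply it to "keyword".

Rule — move the last character to the front.
For "keyword" the result is "dkeywor".

dkeywor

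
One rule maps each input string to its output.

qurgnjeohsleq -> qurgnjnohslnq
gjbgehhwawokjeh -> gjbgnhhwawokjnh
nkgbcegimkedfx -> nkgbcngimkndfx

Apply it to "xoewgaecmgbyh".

xonwgancmgbyh

The pattern: replace every "e" with "n".
"xoewgaecmgbyh" → "xonwgancmgbyh".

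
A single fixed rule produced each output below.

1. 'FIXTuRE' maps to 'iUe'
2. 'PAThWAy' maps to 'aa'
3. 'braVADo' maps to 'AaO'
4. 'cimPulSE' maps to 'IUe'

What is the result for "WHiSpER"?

Ie

The transformation: flip the case of every letter, then keep only the vowels.
"WHiSpER" → "whIsPer" → "Ie".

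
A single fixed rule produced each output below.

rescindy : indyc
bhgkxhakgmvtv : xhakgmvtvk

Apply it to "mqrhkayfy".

In each case the input is transformed by: delete the first 3 characters, then move the first character to the end.
Starting from "mqrhkayfy": after the first operation, "hkayfy"; after the second, "kayfyh".

kayfyh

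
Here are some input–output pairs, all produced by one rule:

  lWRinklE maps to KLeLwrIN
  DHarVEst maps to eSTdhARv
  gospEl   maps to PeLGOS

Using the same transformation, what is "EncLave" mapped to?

The rule is to move the last 3 characters to the front (rotate right by 3), then flip the case of every letter.
On "EncLave" that produces "AVEeNCl".

AVEeNCl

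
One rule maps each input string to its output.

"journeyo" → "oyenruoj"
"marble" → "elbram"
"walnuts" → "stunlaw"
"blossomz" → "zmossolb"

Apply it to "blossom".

mossolb

Each output is the input with this applied: reverse the string.
For "blossom" the result is "mossolb".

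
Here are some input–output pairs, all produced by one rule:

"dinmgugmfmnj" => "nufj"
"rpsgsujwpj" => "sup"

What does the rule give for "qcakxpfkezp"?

Rule — keep one character in every 3, starting at position 3 (positions 3rd, 6th, 9th, ...).
On "qcakxpfkezp" that produces "ape".

ape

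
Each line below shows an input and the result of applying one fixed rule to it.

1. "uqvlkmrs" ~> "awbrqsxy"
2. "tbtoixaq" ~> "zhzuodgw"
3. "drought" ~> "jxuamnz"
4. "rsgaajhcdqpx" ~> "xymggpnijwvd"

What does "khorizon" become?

qnuxofut

The transformation: shift every letter 6 places forward in the alphabet (wrapping around).
On "khorizon" that produces "qnuxofut".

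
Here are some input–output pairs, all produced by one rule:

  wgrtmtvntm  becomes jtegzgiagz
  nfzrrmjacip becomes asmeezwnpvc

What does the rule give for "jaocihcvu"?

The transformation: shift every letter 13 places forward in the alphabet (wrapping around) — i.e. ROT13.
For "jaocihcvu" the result is "wnbpvupih".

wnbpvupih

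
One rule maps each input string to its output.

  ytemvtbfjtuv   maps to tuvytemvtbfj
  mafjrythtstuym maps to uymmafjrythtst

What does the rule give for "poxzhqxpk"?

xpkpoxzhq

In each case the input is transformed by: move the last 3 characters to the front (rotate right by 3).
On "poxzhqxpk" that produces "xpkpoxzhq".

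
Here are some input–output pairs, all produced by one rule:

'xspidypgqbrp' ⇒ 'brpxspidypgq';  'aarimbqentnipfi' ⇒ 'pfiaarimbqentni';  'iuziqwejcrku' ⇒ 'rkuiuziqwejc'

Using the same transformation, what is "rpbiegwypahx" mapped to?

ahxrpbiegwyp

Each output is the input with this applied: move the last 3 characters to the front (rotate right by 3).
Doing the same to "rpbiegwypahx": "ahxrpbiegwyp".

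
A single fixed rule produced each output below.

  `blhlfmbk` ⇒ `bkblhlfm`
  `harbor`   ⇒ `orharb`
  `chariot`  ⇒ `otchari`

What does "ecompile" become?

leecompi

The pattern: move the last 2 characters to the front (rotate right by 2).
On "ecompile" that produces "leecompi".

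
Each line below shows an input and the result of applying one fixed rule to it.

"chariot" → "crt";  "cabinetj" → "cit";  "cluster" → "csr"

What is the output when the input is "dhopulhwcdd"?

dphd

Looking at the pairs, the operation is to keep one character in every 3, starting at position 1 (positions 1st, 4th, 7th, ...).
On "dhopulhwcdd" that produces "dphd".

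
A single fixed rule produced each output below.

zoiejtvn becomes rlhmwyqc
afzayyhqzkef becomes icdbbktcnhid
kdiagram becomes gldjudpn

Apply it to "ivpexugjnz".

yshaxjmqcl

What's happening: move the first character to the end, then shift every letter 3 places forward in the alphabet (wrapping around).
For "ivpexugjnz", step one produces "vpexugjnzi"; step two turns that into "yshaxjmqcl".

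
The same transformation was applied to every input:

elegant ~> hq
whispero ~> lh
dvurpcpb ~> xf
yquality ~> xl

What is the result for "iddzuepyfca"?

ghi

The pattern: shift every letter 3 places forward in the alphabet (wrapping around), then keep one character in every 3, starting at position 3 (positions 3rd, 6th, 9th, ...).
Applying both steps to "iddzuepyfca": "lggcxhsbifd", then "ghi".
(Check on "yquality": → "btxdolwb" → "xl" ✓)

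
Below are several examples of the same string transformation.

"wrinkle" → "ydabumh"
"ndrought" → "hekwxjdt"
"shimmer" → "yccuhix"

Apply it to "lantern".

The pattern: move the first 2 characters to the end (rotate left by 2), then shift every letter 10 places backward in the alphabet (wrapping around).
"lantern" → "nternla" → "djuhdbq".

djuhdbq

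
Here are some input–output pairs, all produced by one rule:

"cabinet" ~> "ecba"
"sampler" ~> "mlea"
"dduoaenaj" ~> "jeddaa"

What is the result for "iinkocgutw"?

onkiigc

The transformation: sort the characters into reverse alphabetical order, then delete the first 3 characters.
Applying both steps to "iinkocgutw": "wutonkiigc", then "onkiigc".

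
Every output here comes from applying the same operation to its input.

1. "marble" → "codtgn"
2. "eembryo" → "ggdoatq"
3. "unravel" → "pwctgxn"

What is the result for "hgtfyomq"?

Each output is the input with this applied: shift every letter 2 places forward in the alphabet (wrapping around), then swap each adjacent pair of characters (1↔2, 3↔4, ...).
Working it through for "hgtfyomq": intermediate "jivhaqos", final "ijhvqaso".
(Check on "eembryo": → "ggodtaq" → "ggdoatq" ✓)

ijhvqaso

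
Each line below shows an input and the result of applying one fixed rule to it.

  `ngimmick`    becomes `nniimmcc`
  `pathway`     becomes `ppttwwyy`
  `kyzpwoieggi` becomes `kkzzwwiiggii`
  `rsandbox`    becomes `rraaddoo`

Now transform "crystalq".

Looking at the pairs, the operation is to keep every other character starting from the first (positions 1st, 3rd, 5th, ...), then double every character.
For "crystalq", step one produces "cytl"; step two turns that into "ccyyttll".

ccyyttll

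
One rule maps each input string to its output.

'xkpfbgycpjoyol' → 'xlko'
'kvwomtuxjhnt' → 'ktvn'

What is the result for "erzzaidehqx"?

exrq

The rule is to take characters alternately from the front and the back (1st, last, 2nd, 2nd-last, ...), then keep only the first 4 characters.
Doing the same to "erzzaidehqx": "exrq".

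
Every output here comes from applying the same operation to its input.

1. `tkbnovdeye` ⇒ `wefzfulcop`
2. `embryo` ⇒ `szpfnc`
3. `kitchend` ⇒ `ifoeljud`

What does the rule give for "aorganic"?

The transformation: shift every letter 1 place forward in the alphabet (wrapping around), then swap the front and back halves of the string.
Applying both steps to "aorganic": "bpshbojd", then "bojdbpsh".
(Check on "tkbnovdeye": → "ulcopwefzf" → "wefzfulcop" ✓)

bojdbpsh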